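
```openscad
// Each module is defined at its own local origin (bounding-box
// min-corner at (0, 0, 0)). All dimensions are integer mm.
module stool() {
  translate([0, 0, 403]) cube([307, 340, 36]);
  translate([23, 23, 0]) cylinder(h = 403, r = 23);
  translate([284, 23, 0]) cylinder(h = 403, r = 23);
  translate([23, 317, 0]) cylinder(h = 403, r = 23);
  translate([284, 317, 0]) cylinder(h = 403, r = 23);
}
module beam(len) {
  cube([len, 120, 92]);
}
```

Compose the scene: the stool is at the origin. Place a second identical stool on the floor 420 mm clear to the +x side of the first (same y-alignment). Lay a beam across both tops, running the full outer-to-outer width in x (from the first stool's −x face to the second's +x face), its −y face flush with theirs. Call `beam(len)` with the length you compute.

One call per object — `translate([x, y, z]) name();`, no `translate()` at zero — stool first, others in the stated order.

stool();
translate([727, 0, 0]) stool();
translate([0, 0, 439]) beam(1034);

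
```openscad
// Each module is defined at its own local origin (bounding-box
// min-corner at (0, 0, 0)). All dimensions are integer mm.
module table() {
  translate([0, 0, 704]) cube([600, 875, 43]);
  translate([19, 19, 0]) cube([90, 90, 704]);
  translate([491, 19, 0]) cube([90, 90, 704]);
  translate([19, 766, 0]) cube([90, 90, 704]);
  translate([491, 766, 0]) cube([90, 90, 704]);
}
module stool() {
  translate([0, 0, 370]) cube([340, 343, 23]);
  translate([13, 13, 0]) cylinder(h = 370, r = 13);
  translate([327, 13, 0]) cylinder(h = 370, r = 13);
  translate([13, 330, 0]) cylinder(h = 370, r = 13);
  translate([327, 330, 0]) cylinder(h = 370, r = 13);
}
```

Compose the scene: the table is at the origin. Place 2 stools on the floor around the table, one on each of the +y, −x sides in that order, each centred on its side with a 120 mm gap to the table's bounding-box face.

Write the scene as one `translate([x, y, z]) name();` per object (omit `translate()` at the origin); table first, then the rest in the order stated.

table();
translate([130, 995, 0]) stool();
translate([-460, 266, 0]) stool();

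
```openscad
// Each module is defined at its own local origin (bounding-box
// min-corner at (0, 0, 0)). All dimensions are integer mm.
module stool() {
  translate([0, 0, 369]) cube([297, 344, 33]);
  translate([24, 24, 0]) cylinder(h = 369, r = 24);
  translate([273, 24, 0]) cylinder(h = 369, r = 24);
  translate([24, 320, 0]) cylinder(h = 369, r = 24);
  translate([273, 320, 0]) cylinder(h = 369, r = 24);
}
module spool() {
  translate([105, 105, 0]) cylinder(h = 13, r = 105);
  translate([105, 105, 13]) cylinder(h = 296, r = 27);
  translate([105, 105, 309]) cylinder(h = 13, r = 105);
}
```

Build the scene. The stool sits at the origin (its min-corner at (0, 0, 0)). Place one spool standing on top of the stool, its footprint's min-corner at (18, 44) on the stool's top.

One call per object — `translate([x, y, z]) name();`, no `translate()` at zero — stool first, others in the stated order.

stool();
translate([18, 44, 402]) spool();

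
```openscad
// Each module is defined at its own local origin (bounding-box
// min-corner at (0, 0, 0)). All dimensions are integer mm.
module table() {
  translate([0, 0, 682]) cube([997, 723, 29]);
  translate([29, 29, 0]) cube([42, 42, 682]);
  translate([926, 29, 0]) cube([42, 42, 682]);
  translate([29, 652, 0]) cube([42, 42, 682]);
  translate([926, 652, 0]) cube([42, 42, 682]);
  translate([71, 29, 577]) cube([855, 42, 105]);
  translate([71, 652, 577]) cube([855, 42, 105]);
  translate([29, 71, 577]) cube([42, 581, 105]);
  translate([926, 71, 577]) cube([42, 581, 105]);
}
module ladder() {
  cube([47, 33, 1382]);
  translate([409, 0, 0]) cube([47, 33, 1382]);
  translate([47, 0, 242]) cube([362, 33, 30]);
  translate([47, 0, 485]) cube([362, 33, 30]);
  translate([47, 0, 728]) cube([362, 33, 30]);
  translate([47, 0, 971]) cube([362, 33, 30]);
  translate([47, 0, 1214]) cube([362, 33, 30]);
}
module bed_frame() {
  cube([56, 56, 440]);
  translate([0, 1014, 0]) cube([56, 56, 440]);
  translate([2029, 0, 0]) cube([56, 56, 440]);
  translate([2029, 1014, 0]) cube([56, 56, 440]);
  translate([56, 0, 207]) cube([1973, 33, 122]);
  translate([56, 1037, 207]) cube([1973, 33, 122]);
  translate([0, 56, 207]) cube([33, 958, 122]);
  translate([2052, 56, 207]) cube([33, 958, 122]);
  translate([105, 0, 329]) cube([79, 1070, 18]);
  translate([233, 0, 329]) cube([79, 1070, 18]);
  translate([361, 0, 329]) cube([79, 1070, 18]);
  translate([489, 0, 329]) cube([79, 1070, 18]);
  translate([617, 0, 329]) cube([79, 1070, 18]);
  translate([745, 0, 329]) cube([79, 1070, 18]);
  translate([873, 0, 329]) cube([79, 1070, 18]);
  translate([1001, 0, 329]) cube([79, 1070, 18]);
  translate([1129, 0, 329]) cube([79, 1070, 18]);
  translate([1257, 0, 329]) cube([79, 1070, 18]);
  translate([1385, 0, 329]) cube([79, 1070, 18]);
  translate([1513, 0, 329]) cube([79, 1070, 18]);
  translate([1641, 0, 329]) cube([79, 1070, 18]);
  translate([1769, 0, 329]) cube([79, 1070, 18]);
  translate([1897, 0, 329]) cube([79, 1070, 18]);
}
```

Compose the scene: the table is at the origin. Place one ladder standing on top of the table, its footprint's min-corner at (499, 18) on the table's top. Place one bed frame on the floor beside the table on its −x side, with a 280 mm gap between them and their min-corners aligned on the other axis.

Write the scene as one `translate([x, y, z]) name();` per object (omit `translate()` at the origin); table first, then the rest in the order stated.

table();
translate([499, 18, 711]) ladder();
translate([-2365, 0, 0]) bed_frame();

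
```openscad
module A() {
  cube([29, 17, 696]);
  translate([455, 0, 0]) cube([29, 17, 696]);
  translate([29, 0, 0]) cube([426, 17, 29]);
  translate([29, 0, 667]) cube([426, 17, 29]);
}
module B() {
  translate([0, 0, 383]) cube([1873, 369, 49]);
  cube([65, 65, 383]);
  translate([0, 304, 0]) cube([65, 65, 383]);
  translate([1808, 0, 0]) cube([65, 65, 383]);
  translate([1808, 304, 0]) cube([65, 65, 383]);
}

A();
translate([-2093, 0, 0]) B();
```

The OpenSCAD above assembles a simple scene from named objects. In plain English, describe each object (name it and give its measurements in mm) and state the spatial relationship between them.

A is a rectangular picture frame lying in the x–z plane (depth along y). The opening is 426 mm wide (x) by 638 mm tall (z), surrounded by a border 29 mm wide on all four sides. The frame is 17 mm deep and is made of two full-height vertical stiles with two horizontal rails fitted between them.

B is a long wooden bench with a 1873 mm (x) × 369 mm (y) seat, 49 mm thick, its top surface 432 mm above the floor. Four 65 mm square legs at the seat corners, flush with the edges, run from z = 0 to the seat underside.

The bench is on the floor beside the picture frame on its −x side.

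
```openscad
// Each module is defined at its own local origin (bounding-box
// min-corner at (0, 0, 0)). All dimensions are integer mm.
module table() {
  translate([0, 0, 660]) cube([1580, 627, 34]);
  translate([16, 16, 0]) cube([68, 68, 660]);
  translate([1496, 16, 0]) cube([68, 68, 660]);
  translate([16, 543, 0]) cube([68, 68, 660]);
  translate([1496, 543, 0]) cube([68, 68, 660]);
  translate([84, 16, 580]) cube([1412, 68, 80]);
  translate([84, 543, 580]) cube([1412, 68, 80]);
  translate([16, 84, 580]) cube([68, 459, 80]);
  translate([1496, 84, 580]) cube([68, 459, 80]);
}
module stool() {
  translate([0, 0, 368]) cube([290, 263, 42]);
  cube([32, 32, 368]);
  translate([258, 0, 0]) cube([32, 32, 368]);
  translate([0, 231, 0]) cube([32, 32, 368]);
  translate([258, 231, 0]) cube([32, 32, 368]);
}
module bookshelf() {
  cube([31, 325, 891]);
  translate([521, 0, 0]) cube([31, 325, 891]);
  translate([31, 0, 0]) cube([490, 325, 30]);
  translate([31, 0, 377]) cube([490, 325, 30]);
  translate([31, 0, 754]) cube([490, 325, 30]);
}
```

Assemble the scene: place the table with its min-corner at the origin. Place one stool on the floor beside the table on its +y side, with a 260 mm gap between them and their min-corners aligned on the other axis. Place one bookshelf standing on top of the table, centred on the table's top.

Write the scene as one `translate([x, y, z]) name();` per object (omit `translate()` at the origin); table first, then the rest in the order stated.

table();
translate([0, 887, 0]) stool();
translate([514, 151, 694]) bookshelf();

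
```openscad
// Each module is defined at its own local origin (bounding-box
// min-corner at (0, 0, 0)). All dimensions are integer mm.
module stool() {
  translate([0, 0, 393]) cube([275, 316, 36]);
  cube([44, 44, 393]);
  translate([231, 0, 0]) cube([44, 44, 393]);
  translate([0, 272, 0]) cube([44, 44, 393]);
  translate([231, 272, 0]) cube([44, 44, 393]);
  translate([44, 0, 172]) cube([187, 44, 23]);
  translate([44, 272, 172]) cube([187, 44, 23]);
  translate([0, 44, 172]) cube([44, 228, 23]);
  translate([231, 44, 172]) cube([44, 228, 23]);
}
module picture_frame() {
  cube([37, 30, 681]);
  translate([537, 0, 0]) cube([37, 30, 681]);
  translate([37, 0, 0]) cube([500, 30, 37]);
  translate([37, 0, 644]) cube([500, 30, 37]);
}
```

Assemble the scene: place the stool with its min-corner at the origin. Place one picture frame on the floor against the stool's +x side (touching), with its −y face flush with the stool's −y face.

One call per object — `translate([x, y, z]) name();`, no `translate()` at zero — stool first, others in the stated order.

stool();
translate([275, 0, 0]) picture_frame();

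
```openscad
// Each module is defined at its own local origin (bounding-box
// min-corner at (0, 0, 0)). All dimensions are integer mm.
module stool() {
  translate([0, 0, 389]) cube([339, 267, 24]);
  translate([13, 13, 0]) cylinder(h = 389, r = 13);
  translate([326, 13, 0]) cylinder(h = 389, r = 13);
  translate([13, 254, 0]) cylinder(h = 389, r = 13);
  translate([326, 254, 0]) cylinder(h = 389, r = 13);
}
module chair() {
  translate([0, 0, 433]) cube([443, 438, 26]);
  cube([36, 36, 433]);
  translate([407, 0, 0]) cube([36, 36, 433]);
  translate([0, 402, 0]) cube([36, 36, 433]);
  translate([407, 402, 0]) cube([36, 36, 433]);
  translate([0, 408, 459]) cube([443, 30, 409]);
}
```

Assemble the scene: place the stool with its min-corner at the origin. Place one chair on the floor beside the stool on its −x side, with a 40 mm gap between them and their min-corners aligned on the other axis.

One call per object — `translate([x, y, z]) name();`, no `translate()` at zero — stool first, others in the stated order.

stool();
translate([-483, 0, 0]) chair();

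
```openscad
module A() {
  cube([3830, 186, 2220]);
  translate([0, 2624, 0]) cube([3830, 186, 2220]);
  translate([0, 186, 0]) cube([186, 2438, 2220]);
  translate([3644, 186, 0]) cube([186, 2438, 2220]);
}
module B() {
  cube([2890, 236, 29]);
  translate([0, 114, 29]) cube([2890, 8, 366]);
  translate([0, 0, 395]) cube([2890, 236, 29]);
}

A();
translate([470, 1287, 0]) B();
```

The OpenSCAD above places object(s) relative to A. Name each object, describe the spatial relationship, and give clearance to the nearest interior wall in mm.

A is a house frame. B is an I-beam. The I-beam sits inside the house frame, centred. The clearance to the nearest interior wall is 284 mm.

Clearances: x = 284, y = 1101; minimum 284 mm.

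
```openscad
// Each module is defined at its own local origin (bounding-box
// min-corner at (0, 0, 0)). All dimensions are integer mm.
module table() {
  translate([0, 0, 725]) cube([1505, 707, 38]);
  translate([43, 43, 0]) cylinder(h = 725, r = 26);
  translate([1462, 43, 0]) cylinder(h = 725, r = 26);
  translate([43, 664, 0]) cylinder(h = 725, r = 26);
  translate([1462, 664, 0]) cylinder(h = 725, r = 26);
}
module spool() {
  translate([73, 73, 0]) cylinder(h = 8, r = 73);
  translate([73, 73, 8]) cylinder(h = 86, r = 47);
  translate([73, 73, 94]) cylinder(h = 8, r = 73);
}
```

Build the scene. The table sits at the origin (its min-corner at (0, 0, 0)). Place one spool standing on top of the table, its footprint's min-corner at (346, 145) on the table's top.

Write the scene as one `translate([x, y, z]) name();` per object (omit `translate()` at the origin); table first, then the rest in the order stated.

table();
translate([346, 145, 763]) spool();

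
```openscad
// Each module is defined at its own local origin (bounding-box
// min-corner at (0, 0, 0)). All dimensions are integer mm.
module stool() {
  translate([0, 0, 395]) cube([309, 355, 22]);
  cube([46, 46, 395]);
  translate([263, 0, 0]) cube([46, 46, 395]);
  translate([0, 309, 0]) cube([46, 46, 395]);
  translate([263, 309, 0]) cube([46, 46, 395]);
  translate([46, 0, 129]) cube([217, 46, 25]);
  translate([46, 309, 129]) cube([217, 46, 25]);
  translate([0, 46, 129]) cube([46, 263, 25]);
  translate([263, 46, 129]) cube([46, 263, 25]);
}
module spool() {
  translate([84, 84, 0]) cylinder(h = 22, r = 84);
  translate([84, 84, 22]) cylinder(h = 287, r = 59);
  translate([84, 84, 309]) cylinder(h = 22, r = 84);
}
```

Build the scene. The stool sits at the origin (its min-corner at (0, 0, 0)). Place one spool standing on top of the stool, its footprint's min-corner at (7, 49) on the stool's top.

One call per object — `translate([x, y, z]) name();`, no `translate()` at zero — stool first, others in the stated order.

stool();
translate([7, 49, 417]) spool();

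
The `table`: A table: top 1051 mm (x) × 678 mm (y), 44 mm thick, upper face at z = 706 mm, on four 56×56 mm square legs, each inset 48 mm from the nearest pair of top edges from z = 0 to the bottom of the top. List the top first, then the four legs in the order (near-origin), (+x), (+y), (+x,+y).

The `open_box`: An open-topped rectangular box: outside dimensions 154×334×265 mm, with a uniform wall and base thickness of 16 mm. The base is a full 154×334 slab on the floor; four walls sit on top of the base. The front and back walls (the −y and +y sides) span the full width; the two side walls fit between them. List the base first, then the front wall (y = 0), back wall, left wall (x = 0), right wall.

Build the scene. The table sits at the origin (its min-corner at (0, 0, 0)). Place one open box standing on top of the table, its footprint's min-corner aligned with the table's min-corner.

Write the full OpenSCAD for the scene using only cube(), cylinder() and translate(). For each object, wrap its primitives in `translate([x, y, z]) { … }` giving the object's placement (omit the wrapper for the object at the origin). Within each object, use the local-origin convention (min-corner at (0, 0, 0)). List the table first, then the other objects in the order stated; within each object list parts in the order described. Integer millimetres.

translate([0, 0, 662]) cube([1051, 678, 44]);
translate([48, 48, 0]) cube([56, 56, 662]);
translate([947, 48, 0]) cube([56, 56, 662]);
translate([48, 574, 0]) cube([56, 56, 662]);
translate([947, 574, 0]) cube([56, 56, 662]);
translate([0, 0, 706]) {
  cube([154, 334, 16]);
  translate([0, 0, 16]) cube([154, 16, 249]);
  translate([0, 318, 16]) cube([154, 16, 249]);
  translate([0, 16, 16]) cube([16, 302, 249]);
  translate([138, 16, 16]) cube([16, 302, 249]);
}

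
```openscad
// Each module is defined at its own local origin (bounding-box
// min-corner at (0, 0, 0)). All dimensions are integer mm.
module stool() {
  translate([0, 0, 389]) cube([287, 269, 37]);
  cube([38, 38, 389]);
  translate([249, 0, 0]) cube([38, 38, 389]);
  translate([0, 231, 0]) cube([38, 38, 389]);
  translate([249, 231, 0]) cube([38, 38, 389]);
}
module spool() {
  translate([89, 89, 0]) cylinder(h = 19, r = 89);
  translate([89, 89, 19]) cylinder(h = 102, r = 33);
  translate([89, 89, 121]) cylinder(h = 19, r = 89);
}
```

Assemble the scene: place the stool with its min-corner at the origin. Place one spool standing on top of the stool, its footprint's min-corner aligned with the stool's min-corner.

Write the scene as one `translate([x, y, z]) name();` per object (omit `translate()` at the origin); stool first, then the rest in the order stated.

stool();
translate([0, 0, 426]) spool();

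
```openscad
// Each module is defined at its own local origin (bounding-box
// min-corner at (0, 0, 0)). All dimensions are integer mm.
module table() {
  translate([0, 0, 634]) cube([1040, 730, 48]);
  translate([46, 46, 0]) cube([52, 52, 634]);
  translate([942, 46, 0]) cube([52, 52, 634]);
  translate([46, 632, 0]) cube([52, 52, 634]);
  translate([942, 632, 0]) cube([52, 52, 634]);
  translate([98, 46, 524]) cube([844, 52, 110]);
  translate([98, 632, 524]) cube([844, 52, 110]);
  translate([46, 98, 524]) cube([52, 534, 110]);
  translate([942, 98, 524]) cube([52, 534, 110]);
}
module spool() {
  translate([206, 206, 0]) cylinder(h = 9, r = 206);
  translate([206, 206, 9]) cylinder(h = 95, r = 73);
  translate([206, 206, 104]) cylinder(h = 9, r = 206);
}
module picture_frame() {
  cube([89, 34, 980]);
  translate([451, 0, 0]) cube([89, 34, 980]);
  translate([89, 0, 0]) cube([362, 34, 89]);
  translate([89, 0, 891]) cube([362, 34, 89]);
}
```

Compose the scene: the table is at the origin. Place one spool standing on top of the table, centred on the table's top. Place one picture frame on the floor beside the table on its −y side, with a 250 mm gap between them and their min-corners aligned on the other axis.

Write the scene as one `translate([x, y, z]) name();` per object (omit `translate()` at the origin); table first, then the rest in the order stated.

table();
translate([314, 159, 682]) spool();
translate([0, -284, 0]) picture_frame();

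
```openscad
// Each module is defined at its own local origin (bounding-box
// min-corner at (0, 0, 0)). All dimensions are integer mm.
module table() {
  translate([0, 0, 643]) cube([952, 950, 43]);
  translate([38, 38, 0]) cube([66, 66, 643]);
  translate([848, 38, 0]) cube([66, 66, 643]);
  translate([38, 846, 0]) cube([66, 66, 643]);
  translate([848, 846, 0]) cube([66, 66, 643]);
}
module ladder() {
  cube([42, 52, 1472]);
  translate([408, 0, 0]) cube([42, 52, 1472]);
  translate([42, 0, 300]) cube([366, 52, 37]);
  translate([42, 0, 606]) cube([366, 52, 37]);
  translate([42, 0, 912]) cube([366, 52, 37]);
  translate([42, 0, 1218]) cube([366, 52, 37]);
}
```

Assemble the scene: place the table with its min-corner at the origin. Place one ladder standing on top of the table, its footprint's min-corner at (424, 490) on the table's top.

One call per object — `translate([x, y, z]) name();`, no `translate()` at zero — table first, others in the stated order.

table();
translate([424, 490, 686]) ladder();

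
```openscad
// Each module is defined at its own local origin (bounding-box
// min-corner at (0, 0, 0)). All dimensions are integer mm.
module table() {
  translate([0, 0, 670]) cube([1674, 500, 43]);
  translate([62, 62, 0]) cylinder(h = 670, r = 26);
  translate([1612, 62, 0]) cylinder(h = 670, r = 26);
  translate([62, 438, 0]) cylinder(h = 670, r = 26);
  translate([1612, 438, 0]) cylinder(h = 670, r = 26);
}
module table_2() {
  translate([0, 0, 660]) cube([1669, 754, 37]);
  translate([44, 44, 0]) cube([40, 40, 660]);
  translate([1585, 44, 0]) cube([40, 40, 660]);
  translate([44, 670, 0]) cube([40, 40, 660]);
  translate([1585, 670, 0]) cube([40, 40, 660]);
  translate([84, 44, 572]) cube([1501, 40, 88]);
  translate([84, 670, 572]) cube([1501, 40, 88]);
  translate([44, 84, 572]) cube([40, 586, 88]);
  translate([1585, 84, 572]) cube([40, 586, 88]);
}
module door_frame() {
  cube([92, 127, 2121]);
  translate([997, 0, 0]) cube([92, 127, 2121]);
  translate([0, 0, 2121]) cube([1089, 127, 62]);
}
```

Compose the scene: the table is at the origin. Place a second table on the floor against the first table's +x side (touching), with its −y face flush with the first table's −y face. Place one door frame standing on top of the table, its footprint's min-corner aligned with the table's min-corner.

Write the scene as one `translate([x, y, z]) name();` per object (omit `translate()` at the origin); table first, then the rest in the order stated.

table();
translate([1674, 0, 0]) table_2();
translate([0, 0, 713]) door_frame();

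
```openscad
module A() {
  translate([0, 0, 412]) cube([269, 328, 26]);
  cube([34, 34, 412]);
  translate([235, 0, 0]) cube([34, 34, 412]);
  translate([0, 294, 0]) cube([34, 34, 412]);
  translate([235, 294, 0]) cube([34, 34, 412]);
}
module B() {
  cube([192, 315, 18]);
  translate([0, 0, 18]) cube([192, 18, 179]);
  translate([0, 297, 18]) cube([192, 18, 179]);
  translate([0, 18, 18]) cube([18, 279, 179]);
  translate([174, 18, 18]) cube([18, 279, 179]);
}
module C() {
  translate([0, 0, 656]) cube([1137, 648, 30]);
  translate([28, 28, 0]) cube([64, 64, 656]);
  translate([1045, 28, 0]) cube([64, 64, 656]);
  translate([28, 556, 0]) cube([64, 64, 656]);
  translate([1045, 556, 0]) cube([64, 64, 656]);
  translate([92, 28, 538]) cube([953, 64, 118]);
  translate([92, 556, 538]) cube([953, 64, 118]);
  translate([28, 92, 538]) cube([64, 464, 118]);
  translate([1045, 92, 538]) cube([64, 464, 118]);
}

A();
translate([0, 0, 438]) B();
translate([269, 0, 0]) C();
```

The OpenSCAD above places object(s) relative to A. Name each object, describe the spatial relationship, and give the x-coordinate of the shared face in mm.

The stool's +x face and the table's −x face are both at x = 269 mm.

A is a stool. B is an open box. C is a table. The open box is on top of the stool. The table is against the stool's +x side, with their −y faces flush. The x-coordinate of the shared face is 269 mm.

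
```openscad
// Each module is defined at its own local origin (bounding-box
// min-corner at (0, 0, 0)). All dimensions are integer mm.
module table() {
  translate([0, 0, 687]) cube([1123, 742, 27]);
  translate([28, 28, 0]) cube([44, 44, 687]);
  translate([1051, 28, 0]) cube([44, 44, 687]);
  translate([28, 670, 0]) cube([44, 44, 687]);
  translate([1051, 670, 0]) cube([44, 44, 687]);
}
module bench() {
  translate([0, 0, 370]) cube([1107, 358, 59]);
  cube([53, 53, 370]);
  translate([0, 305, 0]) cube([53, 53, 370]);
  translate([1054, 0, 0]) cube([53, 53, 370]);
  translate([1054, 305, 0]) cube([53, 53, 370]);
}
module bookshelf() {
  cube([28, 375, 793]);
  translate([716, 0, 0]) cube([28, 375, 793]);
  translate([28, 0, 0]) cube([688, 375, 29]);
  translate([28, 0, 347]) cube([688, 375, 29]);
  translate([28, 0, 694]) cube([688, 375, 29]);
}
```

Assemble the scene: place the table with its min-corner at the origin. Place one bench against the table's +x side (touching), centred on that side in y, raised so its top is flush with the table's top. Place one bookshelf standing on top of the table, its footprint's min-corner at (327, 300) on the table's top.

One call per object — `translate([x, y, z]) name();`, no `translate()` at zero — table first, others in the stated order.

table();
translate([1123, 192, 285]) bench();
translate([327, 300, 714]) bookshelf();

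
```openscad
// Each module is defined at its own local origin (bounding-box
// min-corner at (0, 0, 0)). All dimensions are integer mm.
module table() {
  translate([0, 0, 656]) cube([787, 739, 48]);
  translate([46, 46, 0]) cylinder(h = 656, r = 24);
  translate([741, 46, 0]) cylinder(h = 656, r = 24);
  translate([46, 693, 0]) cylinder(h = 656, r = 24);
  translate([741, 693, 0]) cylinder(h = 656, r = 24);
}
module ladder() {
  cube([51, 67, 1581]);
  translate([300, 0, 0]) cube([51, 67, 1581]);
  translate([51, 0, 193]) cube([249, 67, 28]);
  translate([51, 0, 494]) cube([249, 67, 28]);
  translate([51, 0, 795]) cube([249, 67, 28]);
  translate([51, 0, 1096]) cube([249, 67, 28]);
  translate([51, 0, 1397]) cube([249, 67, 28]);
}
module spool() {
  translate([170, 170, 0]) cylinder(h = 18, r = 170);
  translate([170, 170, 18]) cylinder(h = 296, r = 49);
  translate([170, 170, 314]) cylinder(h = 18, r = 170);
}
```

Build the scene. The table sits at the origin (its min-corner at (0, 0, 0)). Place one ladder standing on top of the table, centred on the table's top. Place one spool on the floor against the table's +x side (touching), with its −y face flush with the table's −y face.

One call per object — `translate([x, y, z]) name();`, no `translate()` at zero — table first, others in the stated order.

table();
translate([218, 336, 704]) ladder();
translate([787, 0, 0]) spool();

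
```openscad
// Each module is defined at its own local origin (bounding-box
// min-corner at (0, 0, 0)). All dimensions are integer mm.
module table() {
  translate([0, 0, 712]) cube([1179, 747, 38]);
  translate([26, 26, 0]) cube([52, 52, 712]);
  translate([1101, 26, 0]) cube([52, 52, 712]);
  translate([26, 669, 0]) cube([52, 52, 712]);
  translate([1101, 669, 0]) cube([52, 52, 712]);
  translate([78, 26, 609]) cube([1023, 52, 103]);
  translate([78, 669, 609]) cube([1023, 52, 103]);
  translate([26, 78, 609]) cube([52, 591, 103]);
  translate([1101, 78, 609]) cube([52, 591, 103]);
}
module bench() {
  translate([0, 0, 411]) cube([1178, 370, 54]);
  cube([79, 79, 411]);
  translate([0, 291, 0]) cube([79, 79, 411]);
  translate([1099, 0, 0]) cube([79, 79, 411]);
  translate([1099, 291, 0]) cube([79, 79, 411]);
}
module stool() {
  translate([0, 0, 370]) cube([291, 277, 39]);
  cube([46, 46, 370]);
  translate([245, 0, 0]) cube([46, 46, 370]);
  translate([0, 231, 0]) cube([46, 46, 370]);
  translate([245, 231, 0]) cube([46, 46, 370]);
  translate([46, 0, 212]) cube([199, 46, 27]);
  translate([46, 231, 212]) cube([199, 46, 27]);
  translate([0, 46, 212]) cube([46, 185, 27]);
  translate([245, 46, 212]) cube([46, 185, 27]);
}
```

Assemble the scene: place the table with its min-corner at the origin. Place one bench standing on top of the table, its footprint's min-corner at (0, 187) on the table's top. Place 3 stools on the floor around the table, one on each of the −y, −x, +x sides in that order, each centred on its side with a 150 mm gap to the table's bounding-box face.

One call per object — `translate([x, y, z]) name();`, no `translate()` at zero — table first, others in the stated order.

table();
translate([0, 187, 750]) bench();
translate([444, -427, 0]) stool();
translate([-441, 235, 0]) stool();
translate([1329, 235, 0]) stool();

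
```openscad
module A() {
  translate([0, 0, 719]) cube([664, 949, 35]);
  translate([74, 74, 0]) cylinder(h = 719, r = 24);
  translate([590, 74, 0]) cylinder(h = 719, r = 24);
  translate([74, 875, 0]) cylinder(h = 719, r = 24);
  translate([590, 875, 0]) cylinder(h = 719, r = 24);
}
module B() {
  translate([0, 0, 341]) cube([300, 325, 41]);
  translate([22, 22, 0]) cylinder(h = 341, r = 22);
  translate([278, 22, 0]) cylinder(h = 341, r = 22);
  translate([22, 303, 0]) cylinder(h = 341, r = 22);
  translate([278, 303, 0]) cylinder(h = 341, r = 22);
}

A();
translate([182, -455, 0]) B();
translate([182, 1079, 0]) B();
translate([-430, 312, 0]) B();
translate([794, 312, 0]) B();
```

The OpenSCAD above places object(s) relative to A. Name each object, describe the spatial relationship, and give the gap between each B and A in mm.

A is a table. B is a stool. Four stools sit around the table at the −y, +y, −x, +x sides. The gap between each stool and the table is 130 mm.

Each stool's nearest face is 130 mm from the table's bounding box.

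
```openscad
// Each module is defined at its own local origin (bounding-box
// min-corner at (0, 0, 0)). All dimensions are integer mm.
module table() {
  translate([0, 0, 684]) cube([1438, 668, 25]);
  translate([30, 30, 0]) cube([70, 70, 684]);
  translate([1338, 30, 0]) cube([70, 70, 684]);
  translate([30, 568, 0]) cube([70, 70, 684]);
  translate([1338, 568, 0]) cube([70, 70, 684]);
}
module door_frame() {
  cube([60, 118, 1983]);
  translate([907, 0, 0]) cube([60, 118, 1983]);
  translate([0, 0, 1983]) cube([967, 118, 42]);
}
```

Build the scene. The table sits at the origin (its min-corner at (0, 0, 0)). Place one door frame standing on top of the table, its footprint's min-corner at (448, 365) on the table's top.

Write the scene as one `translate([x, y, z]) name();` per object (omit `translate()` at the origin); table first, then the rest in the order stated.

table();
translate([448, 365, 709]) door_frame();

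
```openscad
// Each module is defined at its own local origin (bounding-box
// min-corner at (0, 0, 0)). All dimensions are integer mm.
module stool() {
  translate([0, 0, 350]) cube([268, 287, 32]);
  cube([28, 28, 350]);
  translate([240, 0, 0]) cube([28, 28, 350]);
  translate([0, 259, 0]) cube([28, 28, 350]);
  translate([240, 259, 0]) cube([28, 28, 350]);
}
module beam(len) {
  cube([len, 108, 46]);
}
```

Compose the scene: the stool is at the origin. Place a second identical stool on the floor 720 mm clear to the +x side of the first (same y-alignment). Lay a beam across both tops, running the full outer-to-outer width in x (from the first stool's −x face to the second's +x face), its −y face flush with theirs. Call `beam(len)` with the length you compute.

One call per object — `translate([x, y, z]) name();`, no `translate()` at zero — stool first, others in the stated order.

stool();
translate([988, 0, 0]) stool();
translate([0, 0, 382]) beam(1256);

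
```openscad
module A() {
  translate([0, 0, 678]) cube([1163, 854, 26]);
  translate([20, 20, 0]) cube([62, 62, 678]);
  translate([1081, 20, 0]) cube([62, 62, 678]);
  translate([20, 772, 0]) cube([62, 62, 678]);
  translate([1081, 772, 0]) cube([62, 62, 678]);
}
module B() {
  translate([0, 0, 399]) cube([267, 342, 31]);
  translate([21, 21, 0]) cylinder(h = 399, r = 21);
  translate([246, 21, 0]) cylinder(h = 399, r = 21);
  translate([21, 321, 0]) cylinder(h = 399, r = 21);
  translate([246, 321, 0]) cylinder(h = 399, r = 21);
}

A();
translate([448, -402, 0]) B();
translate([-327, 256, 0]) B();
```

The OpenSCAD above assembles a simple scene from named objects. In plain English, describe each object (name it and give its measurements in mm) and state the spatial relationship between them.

A is a rectangular dining table. The top is 1163×854×26 mm with its upper surface at z = 704 mm. It stands on four 62×62 mm square legs, each inset 20 mm from the nearest pair of top edges, running from the floor to the underside of the top.

B is a simple wooden stool: a rectangular seat 267 mm (x) by 342 mm (y), 31 mm thick, top face at z = 430 mm, on four round legs, each 42 mm in diameter. The legs rest on z = 0, each leg's axis is inset half a diameter from the nearest pair of seat edges (so the leg's bounding box is flush with the corner).

Two stools sit around the table at the −y, −x sides.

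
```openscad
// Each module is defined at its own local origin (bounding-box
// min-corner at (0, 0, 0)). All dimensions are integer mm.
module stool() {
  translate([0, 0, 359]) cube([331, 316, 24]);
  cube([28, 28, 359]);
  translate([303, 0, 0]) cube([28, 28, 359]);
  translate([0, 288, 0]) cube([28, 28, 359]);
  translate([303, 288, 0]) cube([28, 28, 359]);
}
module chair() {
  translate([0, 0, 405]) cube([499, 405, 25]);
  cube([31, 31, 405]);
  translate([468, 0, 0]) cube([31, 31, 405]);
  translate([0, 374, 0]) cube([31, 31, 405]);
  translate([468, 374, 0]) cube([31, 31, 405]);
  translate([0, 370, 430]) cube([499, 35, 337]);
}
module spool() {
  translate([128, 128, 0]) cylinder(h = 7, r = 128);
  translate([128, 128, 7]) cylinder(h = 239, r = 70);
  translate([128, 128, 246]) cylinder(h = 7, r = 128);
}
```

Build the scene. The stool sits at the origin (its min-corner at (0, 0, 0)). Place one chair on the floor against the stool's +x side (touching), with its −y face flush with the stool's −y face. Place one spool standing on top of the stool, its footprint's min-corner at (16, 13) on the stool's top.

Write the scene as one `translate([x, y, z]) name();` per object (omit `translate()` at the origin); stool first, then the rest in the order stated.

stool();
translate([331, 0, 0]) chair();
translate([16, 13, 383]) spool();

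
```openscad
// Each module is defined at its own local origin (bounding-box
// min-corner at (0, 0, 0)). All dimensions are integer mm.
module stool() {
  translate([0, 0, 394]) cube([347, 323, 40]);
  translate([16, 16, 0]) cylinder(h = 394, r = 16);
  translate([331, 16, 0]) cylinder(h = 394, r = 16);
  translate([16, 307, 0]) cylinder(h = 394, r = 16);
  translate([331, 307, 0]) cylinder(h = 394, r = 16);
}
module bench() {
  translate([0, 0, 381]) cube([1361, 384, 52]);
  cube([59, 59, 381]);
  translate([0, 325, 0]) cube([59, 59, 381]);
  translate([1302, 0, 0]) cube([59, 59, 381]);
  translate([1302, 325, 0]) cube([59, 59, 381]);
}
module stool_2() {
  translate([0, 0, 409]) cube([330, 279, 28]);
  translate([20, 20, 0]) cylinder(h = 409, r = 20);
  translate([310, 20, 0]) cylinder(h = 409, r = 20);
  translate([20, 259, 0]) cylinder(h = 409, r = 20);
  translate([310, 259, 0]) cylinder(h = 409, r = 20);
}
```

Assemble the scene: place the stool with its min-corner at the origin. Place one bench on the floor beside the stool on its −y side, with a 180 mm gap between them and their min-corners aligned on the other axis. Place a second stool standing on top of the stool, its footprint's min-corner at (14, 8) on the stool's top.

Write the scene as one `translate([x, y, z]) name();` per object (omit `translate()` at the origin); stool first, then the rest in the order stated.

stool();
translate([0, -564, 0]) bench();
translate([14, 8, 434]) stool_2();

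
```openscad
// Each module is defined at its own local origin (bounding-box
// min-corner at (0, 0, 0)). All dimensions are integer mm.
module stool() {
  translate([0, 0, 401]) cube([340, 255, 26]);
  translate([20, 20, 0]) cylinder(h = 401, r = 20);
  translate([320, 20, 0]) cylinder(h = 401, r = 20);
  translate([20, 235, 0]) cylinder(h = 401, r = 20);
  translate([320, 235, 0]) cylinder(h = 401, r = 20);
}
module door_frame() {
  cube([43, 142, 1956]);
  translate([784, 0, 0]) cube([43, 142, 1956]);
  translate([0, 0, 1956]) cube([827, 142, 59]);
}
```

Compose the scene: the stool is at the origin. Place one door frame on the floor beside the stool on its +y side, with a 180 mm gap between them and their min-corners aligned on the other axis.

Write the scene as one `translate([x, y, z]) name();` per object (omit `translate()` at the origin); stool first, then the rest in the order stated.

stool();
translate([0, 435, 0]) door_frame();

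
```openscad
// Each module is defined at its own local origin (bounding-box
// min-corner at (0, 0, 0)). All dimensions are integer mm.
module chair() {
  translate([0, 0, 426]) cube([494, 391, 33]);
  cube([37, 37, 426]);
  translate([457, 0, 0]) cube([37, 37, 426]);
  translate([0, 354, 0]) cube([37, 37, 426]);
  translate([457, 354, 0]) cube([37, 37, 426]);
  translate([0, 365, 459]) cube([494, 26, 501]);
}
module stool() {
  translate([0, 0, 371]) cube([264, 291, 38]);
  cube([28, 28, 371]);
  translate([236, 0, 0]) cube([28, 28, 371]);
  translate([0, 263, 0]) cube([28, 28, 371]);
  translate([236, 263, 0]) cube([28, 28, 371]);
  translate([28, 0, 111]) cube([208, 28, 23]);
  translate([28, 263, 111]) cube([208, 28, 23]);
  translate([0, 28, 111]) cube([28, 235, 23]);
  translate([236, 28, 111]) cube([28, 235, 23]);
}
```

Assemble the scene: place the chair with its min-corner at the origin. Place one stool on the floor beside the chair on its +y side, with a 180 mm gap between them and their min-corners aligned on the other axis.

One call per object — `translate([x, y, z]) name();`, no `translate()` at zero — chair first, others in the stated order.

chair();
translate([0, 571, 0]) stool();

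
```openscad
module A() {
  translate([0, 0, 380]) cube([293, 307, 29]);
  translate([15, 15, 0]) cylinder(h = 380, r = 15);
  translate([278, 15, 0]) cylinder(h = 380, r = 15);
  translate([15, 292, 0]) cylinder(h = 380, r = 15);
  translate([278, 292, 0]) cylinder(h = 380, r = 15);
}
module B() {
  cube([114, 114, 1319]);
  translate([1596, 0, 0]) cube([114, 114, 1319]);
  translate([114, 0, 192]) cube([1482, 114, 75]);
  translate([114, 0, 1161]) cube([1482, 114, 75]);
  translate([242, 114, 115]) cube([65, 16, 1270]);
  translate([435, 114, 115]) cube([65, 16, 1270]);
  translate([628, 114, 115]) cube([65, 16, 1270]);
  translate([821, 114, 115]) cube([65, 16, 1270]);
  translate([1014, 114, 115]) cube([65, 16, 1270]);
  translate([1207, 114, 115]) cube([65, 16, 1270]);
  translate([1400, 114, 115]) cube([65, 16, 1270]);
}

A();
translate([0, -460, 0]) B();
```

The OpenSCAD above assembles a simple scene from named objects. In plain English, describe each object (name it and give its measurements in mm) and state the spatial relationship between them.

A is a four-legged stool. The seat is a 293×307×29 mm slab whose top surface is at z = 409 mm; four round legs, each 30 mm in diameter, run from the floor (z = 0) to the underside of the seat, each leg's axis is inset half a diameter from the nearest pair of seat edges (so the leg's bounding box is flush with the corner).

B is a fence section. Two 114×114 mm posts, 1319 mm tall, stand on the floor with a clear span of 1482 mm between their inner faces. Two horizontal rails of 114×75 mm section span the gap between the posts with their undersides at z = 192 mm and z = 1161 mm, flush with the posts' −y face. 7 pickets, each 65 mm wide, 16 mm thick and 1270 mm tall, are fixed to the +y face of the rails with their bottoms at z = 115 mm, evenly spaced across the span with equal gaps (rounded down to the nearest mm) at the −x end and between each pair — any rounding remainder accumulates at the +x end.

The fence section is on the floor beside the stool on its −y side.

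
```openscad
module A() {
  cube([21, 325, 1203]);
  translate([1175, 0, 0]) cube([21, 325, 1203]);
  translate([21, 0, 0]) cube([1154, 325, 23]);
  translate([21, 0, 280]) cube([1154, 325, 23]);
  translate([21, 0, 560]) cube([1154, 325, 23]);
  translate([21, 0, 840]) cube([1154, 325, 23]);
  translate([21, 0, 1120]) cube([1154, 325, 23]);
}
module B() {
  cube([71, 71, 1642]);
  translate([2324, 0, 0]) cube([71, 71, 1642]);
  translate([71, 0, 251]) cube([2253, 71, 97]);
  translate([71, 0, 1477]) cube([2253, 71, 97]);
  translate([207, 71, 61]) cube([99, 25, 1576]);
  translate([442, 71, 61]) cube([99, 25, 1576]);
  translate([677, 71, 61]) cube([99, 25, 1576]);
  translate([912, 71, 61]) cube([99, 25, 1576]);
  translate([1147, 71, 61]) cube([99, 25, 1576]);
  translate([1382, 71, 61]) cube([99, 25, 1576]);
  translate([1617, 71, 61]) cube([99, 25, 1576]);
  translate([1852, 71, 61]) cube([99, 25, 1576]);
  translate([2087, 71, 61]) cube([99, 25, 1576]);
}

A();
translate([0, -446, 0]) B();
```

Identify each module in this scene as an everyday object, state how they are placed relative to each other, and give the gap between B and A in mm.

The fence section's nearest face is 350 mm from the bookshelf's −y face.

A is a bookshelf. B is a fence section. The fence section is on the floor beside the bookshelf on its −y side. The gap between the fence section and the bookshelf is 350 mm.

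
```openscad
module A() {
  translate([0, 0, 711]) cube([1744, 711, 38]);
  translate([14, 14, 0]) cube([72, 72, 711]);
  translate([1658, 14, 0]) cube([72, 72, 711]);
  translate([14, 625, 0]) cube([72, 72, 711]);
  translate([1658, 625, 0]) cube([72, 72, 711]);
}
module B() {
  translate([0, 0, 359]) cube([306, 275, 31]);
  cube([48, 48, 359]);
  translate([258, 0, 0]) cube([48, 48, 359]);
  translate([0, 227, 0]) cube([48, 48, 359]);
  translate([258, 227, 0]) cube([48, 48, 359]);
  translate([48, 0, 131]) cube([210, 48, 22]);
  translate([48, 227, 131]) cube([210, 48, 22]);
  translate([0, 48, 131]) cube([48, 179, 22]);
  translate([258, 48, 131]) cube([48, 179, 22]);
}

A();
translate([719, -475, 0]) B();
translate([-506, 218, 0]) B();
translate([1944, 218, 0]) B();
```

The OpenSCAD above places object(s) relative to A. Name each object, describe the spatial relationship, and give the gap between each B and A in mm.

A is a table. B is a stool. Three stools sit around the table at the −y, −x, +x sides. The gap between each stool and the table is 200 mm.

Each stool's nearest face is 200 mm from the table's bounding box.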